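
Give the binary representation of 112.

Using repeated division by 2:
112 ÷ 2 = 56 remainder 0
56 ÷ 2 = 28 remainder 0
28 ÷ 2 = 14 remainder 0
14 ÷ 2 = 7 remainder 0
7 ÷ 2 = 3 remainder 1
3 ÷ 2 = 1 remainder 1
1 ÷ 2 = 0 remainder 1
Reading remainders bottom to top: 1110000



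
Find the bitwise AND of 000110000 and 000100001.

AND: 1 only when both bits are 1
  000110000
& 000100001
-----------
  000100000
Decimal: 48 & 33 = 32



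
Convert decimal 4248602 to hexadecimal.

Using repeated division by 16 (digits 10–15 are A–F):
4248602 ÷ 16 = 265537 remainder 10 (A)
265537 ÷ 16 = 16596 remainder 1
16596 ÷ 16 = 1037 remainder 4
1037 ÷ 16 = 64 remainder 13 (D)
64 ÷ 16 = 4 remainder 0
4 ÷ 16 = 0 remainder 4
Reading remainders bottom to top: 40D41A



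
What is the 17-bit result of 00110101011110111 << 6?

Original: 00110101011110111 (decimal 27383)
Shift left by 6 positions
Append 6 zeros on the right and drop the 6 high bits that overflow the 17-bit width
Result: 01011110111000000 (decimal 48576)
Equivalent: 27383 << 6 = 27383 × 2^6 = 1752512, truncated to 17 bits = 48576



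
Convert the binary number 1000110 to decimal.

Sum of powers of 2 for each 1-bit:
2^1 + 2^2 + 2^6
= 2 + 4 + 64
= 70



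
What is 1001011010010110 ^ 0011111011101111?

XOR: 1 when bits differ
  1001011010010110
^ 0011111011101111
------------------
  1010100001111001
Decimal: 38550 ^ 16111 = 43129



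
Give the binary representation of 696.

Using repeated division by 2:
696 ÷ 2 = 348 remainder 0
348 ÷ 2 = 174 remainder 0
174 ÷ 2 = 87 remainder 0
87 ÷ 2 = 43 remainder 1
43 ÷ 2 = 21 remainder 1
21 ÷ 2 = 10 remainder 1
10 ÷ 2 = 5 remainder 0
5 ÷ 2 = 2 remainder 1
2 ÷ 2 = 1 remainder 0
1 ÷ 2 = 0 remainder 1
Reading remainders bottom to top: 1010111000



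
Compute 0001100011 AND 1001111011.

AND: 1 only when both bits are 1
  0001100011
& 1001111011
------------
  0001100011
Decimal: 99 & 635 = 99



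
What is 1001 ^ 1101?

XOR: 1 when bits differ
  1001
^ 1101
------
  0100
Decimal: 9 ^ 13 = 4



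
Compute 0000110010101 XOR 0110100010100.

XOR: 1 when bits differ
  0000110010101
^ 0110100010100
---------------
  0110010000001
Decimal: 405 ^ 3348 = 3201



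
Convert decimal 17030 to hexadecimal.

Using repeated division by 16 (digits 10–15 are A–F):
17030 ÷ 16 = 1064 remainder 6
1064 ÷ 16 = 66 remainder 8
66 ÷ 16 = 4 remainder 2
4 ÷ 16 = 0 remainder 4
Reading remainders bottom to top: 4286



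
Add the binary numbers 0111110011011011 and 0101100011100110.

Add column by column from the right: bit + bit + carry-in; write the sum mod 2, carry 1 when the sum is 2 or 3.
carry:  1111000111111100
        0111110011011011
+       0101100011100110
------------------------
       01101010111000001
(the carry out of the leftmost column, 0, becomes the leading bit)
Decimal check:
  0111110011011011 = 16384 + 8192 + 4096 + 2048 + 1024 + 128 + 64 + 16 + 8 + 2 + 1 = 31963
  0101100011100110 = 16384 + 4096 + 2048 + 128 + 64 + 32 + 4 + 2 = 22758
  31963 + 22758 = 54721, and 01101010111000001 = 32768 + 16384 + 4096 + 1024 + 256 + 128 + 64 + 1 = 54721 ✓



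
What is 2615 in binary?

Using repeated division by 2:
2615 ÷ 2 = 1307 remainder 1
1307 ÷ 2 = 653 remainder 1
653 ÷ 2 = 326 remainder 1
326 ÷ 2 = 163 remainder 0
163 ÷ 2 = 81 remainder 1
81 ÷ 2 = 40 remainder 1
40 ÷ 2 = 20 remainder 0
20 ÷ 2 = 10 remainder 0
10 ÷ 2 = 5 remainder 0
5 ÷ 2 = 2 remainder 1
2 ÷ 2 = 1 remainder 0
1 ÷ 2 = 0 remainder 1
Reading remainders bottom to top: 101000110111



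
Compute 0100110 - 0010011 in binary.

Method 1 - Direct subtraction (column by column from the right: bit − bit − borrow-in; if negative, add 2 and borrow 1 from the next column):
borrow: 0100110
        0100110
-       0010011
---------------
        0010011

Method 2 - Add two's complement:
Two's complement of 0010011: invert → 1101100, add 1 → 1101101
  0100110
+ 1101101
---------
 10010011  (end carry out of the top bit = 1)
Discarding the end carry: 0010011
Decimal check:
  0100110 = 32 + 4 + 2 = 38
  0010011 = 16 + 2 + 1 = 19
  38 - 19 = 19, and 0010011 = 16 + 2 + 1 = 19 ✓



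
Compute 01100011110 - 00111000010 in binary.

Method 1 - Direct subtraction (column by column from the right: bit − bit − borrow-in; if negative, add 2 and borrow 1 from the next column):
borrow: 01110000000
        01100011110
-       00111000010
-------------------
        00101011100

Method 2 - Add two's complement:
Two's complement of 00111000010: invert → 11000111101, add 1 → 11000111110
  01100011110
+ 11000111110
-------------
 100101011100  (end carry out of the top bit = 1)
Discarding the end carry: 00101011100
Decimal check:
  01100011110 = 512 + 256 + 16 + 8 + 4 + 2 = 798
  00111000010 = 256 + 128 + 64 + 2 = 450
  798 - 450 = 348, and 00101011100 = 256 + 64 + 16 + 8 + 4 = 348 ✓



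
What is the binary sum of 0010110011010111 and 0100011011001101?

Add column by column from the right: bit + bit + carry-in; write the sum mod 2, carry 1 when the sum is 2 or 3.
carry:  0001100110111110
        0010110011010111
+       0100011011001101
------------------------
       00111001110100100
(the carry out of the leftmost column, 0, becomes the leading bit)
Decimal check:
  0010110011010111 = 8192 + 2048 + 1024 + 128 + 64 + 16 + 4 + 2 + 1 = 11479
  0100011011001101 = 16384 + 1024 + 512 + 128 + 64 + 8 + 4 + 1 = 18125
  11479 + 18125 = 29604, and 00111001110100100 = 16384 + 8192 + 4096 + 512 + 256 + 128 + 32 + 4 = 29604 ✓



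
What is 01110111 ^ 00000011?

XOR: 1 when bits differ
  01110111
^ 00000011
----------
  01110100
Decimal: 119 ^ 3 = 116



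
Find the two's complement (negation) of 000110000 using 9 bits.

Original: 000110000
Step 1 - Invert all bits: 111001111
Step 2 - Add 1: 111010000
Verification: 000110000 + 111010000 = 1000000000; discarding the end carry (carry out of the top bit) leaves the 9-bit value 000000000, as required for x + (-x)



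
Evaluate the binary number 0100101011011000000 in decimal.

Sum of powers of 2 for each 1-bit:
2^6 + 2^7 + 2^9 + 2^10 + 2^12 + 2^14 + 2^17
= 64 + 128 + 512 + 1024 + 4096 + 16384 + 131072
= 153280



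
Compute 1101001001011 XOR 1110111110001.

XOR: 1 when bits differ
  1101001001011
^ 1110111110001
---------------
  0011110111010
Decimal: 6731 ^ 7665 = 1978



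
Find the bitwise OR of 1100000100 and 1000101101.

OR: 1 when either bit is 1
  1100000100
| 1000101101
------------
  1100101101
Decimal: 772 | 557 = 813



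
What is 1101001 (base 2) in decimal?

Sum of powers of 2 for each 1-bit:
2^0 + 2^3 + 2^5 + 2^6
= 1 + 8 + 32 + 64
= 105



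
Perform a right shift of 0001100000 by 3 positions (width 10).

Original: 0001100000 (decimal 96)
Shift right by 3 positions
Drop the 3 low bits; fill with zeros on the left
Result: 0000001100 (decimal 12)
Equivalent: 96 >> 3 = 96 ÷ 2^3 = 12



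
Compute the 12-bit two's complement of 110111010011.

Original (sign bit 1, negative): 110111010011
Step 1 - Invert all bits: 001000101100
Step 2 - Add 1: 001000101101
Verification: 110111010011 + 001000101101 = 1000000000000; discarding the end carry (carry out of the top bit) leaves the 12-bit value 000000000000, as required for x + (-x)



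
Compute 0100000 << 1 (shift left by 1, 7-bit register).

Original: 0100000 (decimal 32)
Shift left by 1 position
Append 1 zero on the right
Result: 1000000 (decimal 64)
Equivalent: 32 << 1 = 32 × 2^1 = 64



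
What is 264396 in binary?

Using repeated division by 2:
264396 ÷ 2 = 132198 remainder 0
132198 ÷ 2 = 66099 remainder 0
66099 ÷ 2 = 33049 remainder 1
33049 ÷ 2 = 16524 remainder 1
16524 ÷ 2 = 8262 remainder 0
8262 ÷ 2 = 4131 remainder 0
4131 ÷ 2 = 2065 remainder 1
2065 ÷ 2 = 1032 remainder 1
1032 ÷ 2 = 516 remainder 0
516 ÷ 2 = 258 remainder 0
258 ÷ 2 = 129 remainder 0
129 ÷ 2 = 64 remainder 1
64 ÷ 2 = 32 remainder 0
32 ÷ 2 = 16 remainder 0
16 ÷ 2 = 8 remainder 0
8 ÷ 2 = 4 remainder 0
4 ÷ 2 = 2 remainder 0
2 ÷ 2 = 1 remainder 0
1 ÷ 2 = 0 remainder 1
Reading remainders bottom to top: 1000000100011001100



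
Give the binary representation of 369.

Using repeated division by 2:
369 ÷ 2 = 184 remainder 1
184 ÷ 2 = 92 remainder 0
92 ÷ 2 = 46 remainder 0
46 ÷ 2 = 23 remainder 0
23 ÷ 2 = 11 remainder 1
11 ÷ 2 = 5 remainder 1
5 ÷ 2 = 2 remainder 1
2 ÷ 2 = 1 remainder 0
1 ÷ 2 = 0 remainder 1
Reading remainders bottom to top: 101110001



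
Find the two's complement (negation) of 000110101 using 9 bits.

Original: 000110101
Step 1 - Invert all bits: 111001010
Step 2 - Add 1: 111001011
Verification: 000110101 + 111001011 = 1000000000; discarding the end carry (carry out of the top bit) leaves the 9-bit value 000000000, as required for x + (-x)



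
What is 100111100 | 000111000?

OR: 1 when either bit is 1
  100111100
| 000111000
-----------
  100111100
Decimal: 316 | 56 = 316



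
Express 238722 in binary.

Using repeated division by 2:
238722 ÷ 2 = 119361 remainder 0
119361 ÷ 2 = 59680 remainder 1
59680 ÷ 2 = 29840 remainder 0
29840 ÷ 2 = 14920 remainder 0
14920 ÷ 2 = 7460 remainder 0
7460 ÷ 2 = 3730 remainder 0
3730 ÷ 2 = 1865 remainder 0
1865 ÷ 2 = 932 remainder 1
932 ÷ 2 = 466 remainder 0
466 ÷ 2 = 233 remainder 0
233 ÷ 2 = 116 remainder 1
116 ÷ 2 = 58 remainder 0
58 ÷ 2 = 29 remainder 0
29 ÷ 2 = 14 remainder 1
14 ÷ 2 = 7 remainder 0
7 ÷ 2 = 3 remainder 1
3 ÷ 2 = 1 remainder 1
1 ÷ 2 = 0 remainder 1
Reading remainders bottom to top: 111010010010000010



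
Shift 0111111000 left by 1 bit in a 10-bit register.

Original: 0111111000 (decimal 504)
Shift left by 1 position
Append 1 zero on the right
Result: 1111110000 (decimal 1008)
Equivalent: 504 << 1 = 504 × 2^1 = 1008



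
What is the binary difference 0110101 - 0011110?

Method 1 - Direct subtraction (column by column from the right: bit − bit − borrow-in; if negative, add 2 and borrow 1 from the next column):
borrow: 0111100
        0110101
-       0011110
---------------
        0010111

Method 2 - Add two's complement:
Two's complement of 0011110: invert → 1100001, add 1 → 1100010
  0110101
+ 1100010
---------
 10010111  (end carry out of the top bit = 1)
Discarding the end carry: 0010111
Decimal check:
  0110101 = 32 + 16 + 4 + 1 = 53
  0011110 = 16 + 8 + 4 + 2 = 30
  53 - 30 = 23, and 0010111 = 16 + 4 + 2 + 1 = 23 ✓



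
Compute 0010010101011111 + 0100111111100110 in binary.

Add column by column from the right: bit + bit + carry-in; write the sum mod 2, carry 1 when the sum is 2 or 3.
carry:  0001111111111100
        0010010101011111
+       0100111111100110
------------------------
       00111010101000101
(the carry out of the leftmost column, 0, becomes the leading bit)
Decimal check:
  0010010101011111 = 8192 + 1024 + 256 + 64 + 16 + 8 + 4 + 2 + 1 = 9567
  0100111111100110 = 16384 + 2048 + 1024 + 512 + 256 + 128 + 64 + 32 + 4 + 2 = 20454
  9567 + 20454 = 30021, and 00111010101000101 = 16384 + 8192 + 4096 + 1024 + 256 + 64 + 4 + 1 = 30021 ✓



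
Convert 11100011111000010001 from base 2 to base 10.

Sum of powers of 2 for each 1-bit:
2^0 + 2^4 + 2^9 + 2^10 + 2^11 + 2^12 + 2^13 + 2^17 + 2^18 + 2^19
= 1 + 16 + 512 + 1024 + 2048 + 4096 + 8192 + 131072 + 262144 + 524288
= 933393



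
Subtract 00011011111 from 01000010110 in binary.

Method 1 - Direct subtraction (column by column from the right: bit − bit − borrow-in; if negative, add 2 and borrow 1 from the next column):
borrow: 01111111110
        01000010110
-       00011011111
-------------------
        00100110111

Method 2 - Add two's complement:
Two's complement of 00011011111: invert → 11100100000, add 1 → 11100100001
  01000010110
+ 11100100001
-------------
 100100110111  (end carry out of the top bit = 1)
Discarding the end carry: 00100110111
Decimal check:
  01000010110 = 512 + 16 + 4 + 2 = 534
  00011011111 = 128 + 64 + 16 + 8 + 4 + 2 + 1 = 223
  534 - 223 = 311, and 00100110111 = 256 + 32 + 16 + 4 + 2 + 1 = 311 ✓



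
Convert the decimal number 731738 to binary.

Using repeated division by 2:
731738 ÷ 2 = 365869 remainder 0
365869 ÷ 2 = 182934 remainder 1
182934 ÷ 2 = 91467 remainder 0
91467 ÷ 2 = 45733 remainder 1
45733 ÷ 2 = 22866 remainder 1
22866 ÷ 2 = 11433 remainder 0
11433 ÷ 2 = 5716 remainder 1
5716 ÷ 2 = 2858 remainder 0
2858 ÷ 2 = 1429 remainder 0
1429 ÷ 2 = 714 remainder 1
714 ÷ 2 = 357 remainder 0
357 ÷ 2 = 178 remainder 1
178 ÷ 2 = 89 remainder 0
89 ÷ 2 = 44 remainder 1
44 ÷ 2 = 22 remainder 0
22 ÷ 2 = 11 remainder 0
11 ÷ 2 = 5 remainder 1
5 ÷ 2 = 2 remainder 1
2 ÷ 2 = 1 remainder 0
1 ÷ 2 = 0 remainder 1
Reading remainders bottom to top: 10110010101001011010



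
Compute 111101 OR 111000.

OR: 1 when either bit is 1
  111101
| 111000
--------
  111101
Decimal: 61 | 56 = 61



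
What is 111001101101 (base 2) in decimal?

Sum of powers of 2 for each 1-bit:
2^0 + 2^2 + 2^3 + 2^5 + 2^6 + 2^9 + 2^10 + 2^11
= 1 + 4 + 8 + 32 + 64 + 512 + 1024 + 2048
= 3693



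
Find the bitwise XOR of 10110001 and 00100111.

XOR: 1 when bits differ
  10110001
^ 00100111
----------
  10010110
Decimal: 177 ^ 39 = 150



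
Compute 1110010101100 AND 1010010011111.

AND: 1 only when both bits are 1
  1110010101100
& 1010010011111
---------------
  1010010001100
Decimal: 7340 & 5279 = 5260



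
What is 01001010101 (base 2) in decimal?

Sum of powers of 2 for each 1-bit:
2^0 + 2^2 + 2^4 + 2^6 + 2^9
= 1 + 4 + 16 + 64 + 512
= 597



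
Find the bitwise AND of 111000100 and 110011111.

AND: 1 only when both bits are 1
  111000100
& 110011111
-----------
  110000100
Decimal: 452 & 415 = 388



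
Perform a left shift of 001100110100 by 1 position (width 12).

Original: 001100110100 (decimal 820)
Shift left by 1 position
Append 1 zero on the right
Result: 011001101000 (decimal 1640)
Equivalent: 820 << 1 = 820 × 2^1 = 1640



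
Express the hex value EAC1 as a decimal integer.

Expand by place value (powers of 16):
Digit values: E = 14, A = 10, C = 12
EAC1 = 14 × 16^3 + 10 × 16^2 + 12 × 16^1 + 1 × 16^0
= 14 × 4096 + 10 × 256 + 12 × 16 + 1 × 1
= 57344 + 2560 + 192 + 1
= 60097



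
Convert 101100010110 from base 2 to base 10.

Sum of powers of 2 for each 1-bit:
2^1 + 2^2 + 2^4 + 2^8 + 2^9 + 2^11
= 2 + 4 + 16 + 256 + 512 + 2048
= 2838



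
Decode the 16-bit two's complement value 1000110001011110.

Binary: 1000110001011110
Sign bit: 1 (negative)
Invert: 0111001110100001
Add 1:  0111001110100010
Magnitude: 0111001110100010 = 16384 + 8192 + 4096 + 512 + 256 + 128 + 32 + 2 = 29602
Value: -29602



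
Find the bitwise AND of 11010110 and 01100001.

AND: 1 only when both bits are 1
  11010110
& 01100001
----------
  01000000
Decimal: 214 & 97 = 64



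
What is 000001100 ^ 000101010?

XOR: 1 when bits differ
  000001100
^ 000101010
-----------
  000100110
Decimal: 12 ^ 42 = 38



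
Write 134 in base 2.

Using repeated division by 2:
134 ÷ 2 = 67 remainder 0
67 ÷ 2 = 33 remainder 1
33 ÷ 2 = 16 remainder 1
16 ÷ 2 = 8 remainder 0
8 ÷ 2 = 4 remainder 0
4 ÷ 2 = 2 remainder 0
2 ÷ 2 = 1 remainder 0
1 ÷ 2 = 0 remainder 1
Reading remainders bottom to top: 10000110



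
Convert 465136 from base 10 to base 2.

Using repeated division by 2:
465136 ÷ 2 = 232568 remainder 0
232568 ÷ 2 = 116284 remainder 0
116284 ÷ 2 = 58142 remainder 0
58142 ÷ 2 = 29071 remainder 0
29071 ÷ 2 = 14535 remainder 1
14535 ÷ 2 = 7267 remainder 1
7267 ÷ 2 = 3633 remainder 1
3633 ÷ 2 = 1816 remainder 1
1816 ÷ 2 = 908 remainder 0
908 ÷ 2 = 454 remainder 0
454 ÷ 2 = 227 remainder 0
227 ÷ 2 = 113 remainder 1
113 ÷ 2 = 56 remainder 1
56 ÷ 2 = 28 remainder 0
28 ÷ 2 = 14 remainder 0
14 ÷ 2 = 7 remainder 0
7 ÷ 2 = 3 remainder 1
3 ÷ 2 = 1 remainder 1
1 ÷ 2 = 0 remainder 1
Reading remainders bottom to top: 1110001100011110000



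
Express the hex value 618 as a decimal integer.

Expand by place value (powers of 16):
618 = 6 × 16^2 + 1 × 16^1 + 8 × 16^0
= 6 × 256 + 1 × 16 + 8 × 1
= 1536 + 16 + 8
= 1560



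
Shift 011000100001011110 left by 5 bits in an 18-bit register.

Original: 011000100001011110 (decimal 100446)
Shift left by 5 positions
Append 5 zeros on the right and drop the 5 high bits that overflow the 18-bit width
Result: 010000101111000000 (decimal 68544)
Equivalent: 100446 << 5 = 100446 × 2^5 = 3214272, truncated to 18 bits = 68544



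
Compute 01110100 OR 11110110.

OR: 1 when either bit is 1
  01110100
| 11110110
----------
  11110110
Decimal: 116 | 246 = 246



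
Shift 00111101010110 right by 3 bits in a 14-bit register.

Original: 00111101010110 (decimal 3926)
Shift right by 3 positions
Drop the 3 low bits; fill with zeros on the left
Result: 00000111101010 (decimal 490)
Equivalent: 3926 >> 3 = 3926 ÷ 2^3 = 490



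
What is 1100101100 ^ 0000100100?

XOR: 1 when bits differ
  1100101100
^ 0000100100
------------
  1100001000
Decimal: 812 ^ 36 = 776



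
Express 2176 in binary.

Using repeated division by 2:
2176 ÷ 2 = 1088 remainder 0
1088 ÷ 2 = 544 remainder 0
544 ÷ 2 = 272 remainder 0
272 ÷ 2 = 136 remainder 0
136 ÷ 2 = 68 remainder 0
68 ÷ 2 = 34 remainder 0
34 ÷ 2 = 17 remainder 0
17 ÷ 2 = 8 remainder 1
8 ÷ 2 = 4 remainder 0
4 ÷ 2 = 2 remainder 0
2 ÷ 2 = 1 remainder 0
1 ÷ 2 = 0 remainder 1
Reading remainders bottom to top: 100010000000



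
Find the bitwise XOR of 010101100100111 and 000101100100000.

XOR: 1 when bits differ
  010101100100111
^ 000101100100000
-----------------
  010000000000111
Decimal: 11047 ^ 2848 = 8199



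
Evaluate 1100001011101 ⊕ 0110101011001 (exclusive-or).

XOR: 1 when bits differ
  1100001011101
^ 0110101011001
---------------
  1010100000100
Decimal: 6237 ^ 3417 = 5380



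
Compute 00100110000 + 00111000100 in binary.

Add column by column from the right: bit + bit + carry-in; write the sum mod 2, carry 1 when the sum is 2 or 3.
carry:  01000000000
        00100110000
+       00111000100
-------------------
       001011110100
(the carry out of the leftmost column, 0, becomes the leading bit)
Decimal check:
  00100110000 = 256 + 32 + 16 = 304
  00111000100 = 256 + 128 + 64 + 4 = 452
  304 + 452 = 756, and 001011110100 = 512 + 128 + 64 + 32 + 16 + 4 = 756 ✓



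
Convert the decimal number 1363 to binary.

Using repeated division by 2:
1363 ÷ 2 = 681 remainder 1
681 ÷ 2 = 340 remainder 1
340 ÷ 2 = 170 remainder 0
170 ÷ 2 = 85 remainder 0
85 ÷ 2 = 42 remainder 1
42 ÷ 2 = 21 remainder 0
21 ÷ 2 = 10 remainder 1
10 ÷ 2 = 5 remainder 0
5 ÷ 2 = 2 remainder 1
2 ÷ 2 = 1 remainder 0
1 ÷ 2 = 0 remainder 1
Reading remainders bottom to top: 10101010011



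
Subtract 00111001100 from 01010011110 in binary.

Method 1 - Direct subtraction (column by column from the right: bit − bit − borrow-in; if negative, add 2 and borrow 1 from the next column):
borrow: 01110000000
        01010011110
-       00111001100
-------------------
        00011010010

Method 2 - Add two's complement:
Two's complement of 00111001100: invert → 11000110011, add 1 → 11000110100
  01010011110
+ 11000110100
-------------
 100011010010  (end carry out of the top bit = 1)
Discarding the end carry: 00011010010
Decimal check:
  01010011110 = 512 + 128 + 16 + 8 + 4 + 2 = 670
  00111001100 = 256 + 128 + 64 + 8 + 4 = 460
  670 - 460 = 210, and 00011010010 = 128 + 64 + 16 + 2 = 210 ✓



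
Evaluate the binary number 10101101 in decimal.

Sum of powers of 2 for each 1-bit:
2^0 + 2^2 + 2^3 + 2^5 + 2^7
= 1 + 4 + 8 + 32 + 128
= 173



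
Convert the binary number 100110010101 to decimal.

Sum of powers of 2 for each 1-bit:
2^0 + 2^2 + 2^4 + 2^7 + 2^8 + 2^11
= 1 + 4 + 16 + 128 + 256 + 2048
= 2453



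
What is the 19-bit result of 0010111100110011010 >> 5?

Original: 0010111100110011010 (decimal 96666)
Shift right by 5 positions
Drop the 5 low bits; fill with zeros on the left
Result: 0000000101111001100 (decimal 3020)
Equivalent: 96666 >> 5 = 96666 ÷ 2^5 = 3020



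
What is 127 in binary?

Using repeated division by 2:
127 ÷ 2 = 63 remainder 1
63 ÷ 2 = 31 remainder 1
31 ÷ 2 = 15 remainder 1
15 ÷ 2 = 7 remainder 1
7 ÷ 2 = 3 remainder 1
3 ÷ 2 = 1 remainder 1
1 ÷ 2 = 0 remainder 1
Reading remainders bottom to top: 1111111



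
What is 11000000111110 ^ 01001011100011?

XOR: 1 when bits differ
  11000000111110
^ 01001011100011
----------------
  10001011011101
Decimal: 12350 ^ 4835 = 8925



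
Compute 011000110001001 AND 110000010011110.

AND: 1 only when both bits are 1
  011000110001001
& 110000010011110
-----------------
  010000010001000
Decimal: 12681 & 24734 = 8328



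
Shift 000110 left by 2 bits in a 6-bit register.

Original: 000110 (decimal 6)
Shift left by 2 positions
Append 2 zeros on the right
Result: 011000 (decimal 24)
Equivalent: 6 << 2 = 6 × 2^2 = 24



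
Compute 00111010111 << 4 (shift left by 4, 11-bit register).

Original: 00111010111 (decimal 471)
Shift left by 4 positions
Append 4 zeros on the right and drop the 4 high bits that overflow the 11-bit width
Result: 10101110000 (decimal 1392)
Equivalent: 471 << 4 = 471 × 2^4 = 7536, truncated to 11 bits = 1392



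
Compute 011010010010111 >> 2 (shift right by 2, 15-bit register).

Original: 011010010010111 (decimal 13463)
Shift right by 2 positions
Drop the 2 low bits; fill with zeros on the left
Result: 000110100100101 (decimal 3365)
Equivalent: 13463 >> 2 = 13463 ÷ 2^2 = 3365



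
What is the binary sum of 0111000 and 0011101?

Add column by column from the right: bit + bit + carry-in; write the sum mod 2, carry 1 when the sum is 2 or 3.
carry:  1110000
        0111000
+       0011101
---------------
       01010101
(the carry out of the leftmost column, 0, becomes the leading bit)
Decimal check:
  0111000 = 32 + 16 + 8 = 56
  0011101 = 16 + 8 + 4 + 1 = 29
  56 + 29 = 85, and 01010101 = 64 + 16 + 4 + 1 = 85 ✓



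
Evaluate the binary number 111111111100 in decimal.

Sum of powers of 2 for each 1-bit:
2^2 + 2^3 + 2^4 + 2^5 + 2^6 + 2^7 + 2^8 + 2^9 + 2^10 + 2^11
= 4 + 8 + 16 + 32 + 64 + 128 + 256 + 512 + 1024 + 2048
= 4092



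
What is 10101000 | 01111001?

OR: 1 when either bit is 1
  10101000
| 01111001
----------
  11111001
Decimal: 168 | 121 = 249



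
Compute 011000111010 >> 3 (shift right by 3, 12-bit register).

Original: 011000111010 (decimal 1594)
Shift right by 3 positions
Drop the 3 low bits; fill with zeros on the left
Result: 000011000111 (decimal 199)
Equivalent: 1594 >> 3 = 1594 ÷ 2^3 = 199



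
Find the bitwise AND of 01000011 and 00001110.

AND: 1 only when both bits are 1
  01000011
& 00001110
----------
  00000010
Decimal: 67 & 14 = 2



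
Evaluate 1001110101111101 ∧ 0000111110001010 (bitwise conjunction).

AND: 1 only when both bits are 1
  1001110101111101
& 0000111110001010
------------------
  0000110100001000
Decimal: 40317 & 3978 = 3336



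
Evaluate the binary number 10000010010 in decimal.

Sum of powers of 2 for each 1-bit:
2^1 + 2^4 + 2^10
= 2 + 16 + 1024
= 1042



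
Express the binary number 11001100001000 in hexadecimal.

Group into 4-bit nibbles from right:
  0011 = 3
  0011 = 3
  0000 = 0
  1000 = 8
Result: 3308



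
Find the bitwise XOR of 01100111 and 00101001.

XOR: 1 when bits differ
  01100111
^ 00101001
----------
  01001110
Decimal: 103 ^ 41 = 78



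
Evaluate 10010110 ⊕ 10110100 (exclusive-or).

XOR: 1 when bits differ
  10010110
^ 10110100
----------
  00100010
Decimal: 150 ^ 180 = 34



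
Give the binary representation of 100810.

Using repeated division by 2:
100810 ÷ 2 = 50405 remainder 0
50405 ÷ 2 = 25202 remainder 1
25202 ÷ 2 = 12601 remainder 0
12601 ÷ 2 = 6300 remainder 1
6300 ÷ 2 = 3150 remainder 0
3150 ÷ 2 = 1575 remainder 0
1575 ÷ 2 = 787 remainder 1
787 ÷ 2 = 393 remainder 1
393 ÷ 2 = 196 remainder 1
196 ÷ 2 = 98 remainder 0
98 ÷ 2 = 49 remainder 0
49 ÷ 2 = 24 remainder 1
24 ÷ 2 = 12 remainder 0
12 ÷ 2 = 6 remainder 0
6 ÷ 2 = 3 remainder 0
3 ÷ 2 = 1 remainder 1
1 ÷ 2 = 0 remainder 1
Reading remainders bottom to top: 11000100111001010



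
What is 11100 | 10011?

OR: 1 when either bit is 1
  11100
| 10011
-------
  11111
Decimal: 28 | 19 = 31



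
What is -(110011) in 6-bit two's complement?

Original (sign bit 1, negative): 110011
Step 1 - Invert all bits: 001100
Step 2 - Add 1: 001101
Verification: 110011 + 001101 = 1000000; discarding the end carry (carry out of the top bit) leaves the 6-bit value 000000, as required for x + (-x)



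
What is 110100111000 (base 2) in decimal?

Sum of powers of 2 for each 1-bit:
2^3 + 2^4 + 2^5 + 2^8 + 2^10 + 2^11
= 8 + 16 + 32 + 256 + 1024 + 2048
= 3384



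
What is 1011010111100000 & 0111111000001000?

AND: 1 only when both bits are 1
  1011010111100000
& 0111111000001000
------------------
  0011010000000000
Decimal: 46560 & 32264 = 13312



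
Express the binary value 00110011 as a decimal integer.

Sum of powers of 2 for each 1-bit:
2^0 + 2^1 + 2^4 + 2^5
= 1 + 2 + 16 + 32
= 51



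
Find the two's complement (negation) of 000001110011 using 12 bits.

Original: 000001110011
Step 1 - Invert all bits: 111110001100
Step 2 - Add 1: 111110001101
Verification: 000001110011 + 111110001101 = 1000000000000; discarding the end carry (carry out of the top bit) leaves the 12-bit value 000000000000, as required for x + (-x)



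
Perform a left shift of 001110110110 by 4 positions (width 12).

Original: 001110110110 (decimal 950)
Shift left by 4 positions
Append 4 zeros on the right and drop the 4 high bits that overflow the 12-bit width
Result: 101101100000 (decimal 2912)
Equivalent: 950 << 4 = 950 × 2^4 = 15200, truncated to 12 bits = 2912



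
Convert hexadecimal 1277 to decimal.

Expand by place value (powers of 16):
1277 = 1 × 16^3 + 2 × 16^2 + 7 × 16^1 + 7 × 16^0
= 1 × 4096 + 2 × 256 + 7 × 16 + 7 × 1
= 4096 + 512 + 112 + 7
= 4727



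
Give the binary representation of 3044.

Using repeated division by 2:
3044 ÷ 2 = 1522 remainder 0
1522 ÷ 2 = 761 remainder 0
761 ÷ 2 = 380 remainder 1
380 ÷ 2 = 190 remainder 0
190 ÷ 2 = 95 remainder 0
95 ÷ 2 = 47 remainder 1
47 ÷ 2 = 23 remainder 1
23 ÷ 2 = 11 remainder 1
11 ÷ 2 = 5 remainder 1
5 ÷ 2 = 2 remainder 1
2 ÷ 2 = 1 remainder 0
1 ÷ 2 = 0 remainder 1
Reading remainders bottom to top: 101111100100



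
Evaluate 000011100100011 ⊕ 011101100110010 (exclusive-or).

XOR: 1 when bits differ
  000011100100011
^ 011101100110010
-----------------
  011110000010001
Decimal: 1827 ^ 15154 = 15377



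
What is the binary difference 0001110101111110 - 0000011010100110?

Method 1 - Direct subtraction (column by column from the right: bit − bit − borrow-in; if negative, add 2 and borrow 1 from the next column):
borrow: 0000110100000000
        0001110101111110
-       0000011010100110
------------------------
        0001011011011000

Method 2 - Add two's complement:
Two's complement of 0000011010100110: invert → 1111100101011001, add 1 → 1111100101011010
  0001110101111110
+ 1111100101011010
------------------
 10001011011011000  (end carry out of the top bit = 1)
Discarding the end carry: 0001011011011000
Decimal check:
  0001110101111110 = 4096 + 2048 + 1024 + 256 + 64 + 32 + 16 + 8 + 4 + 2 = 7550
  0000011010100110 = 1024 + 512 + 128 + 32 + 4 + 2 = 1702
  7550 - 1702 = 5848, and 0001011011011000 = 4096 + 1024 + 512 + 128 + 64 + 16 + 8 = 5848 ✓



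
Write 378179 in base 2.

Using repeated division by 2:
378179 ÷ 2 = 189089 remainder 1
189089 ÷ 2 = 94544 remainder 1
94544 ÷ 2 = 47272 remainder 0
47272 ÷ 2 = 23636 remainder 0
23636 ÷ 2 = 11818 remainder 0
11818 ÷ 2 = 5909 remainder 0
5909 ÷ 2 = 2954 remainder 1
2954 ÷ 2 = 1477 remainder 0
1477 ÷ 2 = 738 remainder 1
738 ÷ 2 = 369 remainder 0
369 ÷ 2 = 184 remainder 1
184 ÷ 2 = 92 remainder 0
92 ÷ 2 = 46 remainder 0
46 ÷ 2 = 23 remainder 0
23 ÷ 2 = 11 remainder 1
11 ÷ 2 = 5 remainder 1
5 ÷ 2 = 2 remainder 1
2 ÷ 2 = 1 remainder 0
1 ÷ 2 = 0 remainder 1
Reading remainders bottom to top: 1011100010101000011



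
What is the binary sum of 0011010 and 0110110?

Add column by column from the right: bit + bit + carry-in; write the sum mod 2, carry 1 when the sum is 2 or 3.
carry:  1111100
        0011010
+       0110110
---------------
       01010000
(the carry out of the leftmost column, 0, becomes the leading bit)
Decimal check:
  0011010 = 16 + 8 + 2 = 26
  0110110 = 32 + 16 + 4 + 2 = 54
  26 + 54 = 80, and 01010000 = 64 + 16 = 80 ✓



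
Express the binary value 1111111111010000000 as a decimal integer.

Sum of powers of 2 for each 1-bit:
2^7 + 2^9 + 2^10 + 2^11 + 2^12 + 2^13 + 2^14 + 2^15 + 2^16 + 2^17 + 2^18
= 128 + 512 + 1024 + 2048 + 4096 + 8192 + 16384 + 32768 + 65536 + 131072 + 262144
= 523904



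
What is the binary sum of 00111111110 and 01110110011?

Add column by column from the right: bit + bit + carry-in; write the sum mod 2, carry 1 when the sum is 2 or 3.
carry:  11111111100
        00111111110
+       01110110011
-------------------
       010110110001
(the carry out of the leftmost column, 0, becomes the leading bit)
Decimal check:
  00111111110 = 256 + 128 + 64 + 32 + 16 + 8 + 4 + 2 = 510
  01110110011 = 512 + 256 + 128 + 32 + 16 + 2 + 1 = 947
  510 + 947 = 1457, and 010110110001 = 1024 + 256 + 128 + 32 + 16 + 1 = 1457 ✓



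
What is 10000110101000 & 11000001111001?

AND: 1 only when both bits are 1
  10000110101000
& 11000001111001
----------------
  10000000101000
Decimal: 8616 & 12409 = 8232



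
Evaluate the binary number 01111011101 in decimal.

Sum of powers of 2 for each 1-bit:
2^0 + 2^2 + 2^3 + 2^4 + 2^6 + 2^7 + 2^8 + 2^9
= 1 + 4 + 8 + 16 + 64 + 128 + 256 + 512
= 989



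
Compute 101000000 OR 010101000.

OR: 1 when either bit is 1
  101000000
| 010101000
-----------
  111101000
Decimal: 320 | 168 = 488



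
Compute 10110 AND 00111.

AND: 1 only when both bits are 1
  10110
& 00111
-------
  00110
Decimal: 22 & 7 = 6



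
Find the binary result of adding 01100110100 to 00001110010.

Add column by column from the right: bit + bit + carry-in; write the sum mod 2, carry 1 when the sum is 2 or 3.
carry:  00011100000
        01100110100
+       00001110010
-------------------
       001110100110
(the carry out of the leftmost column, 0, becomes the leading bit)
Decimal check:
  01100110100 = 512 + 256 + 32 + 16 + 4 = 820
  00001110010 = 64 + 32 + 16 + 2 = 114
  820 + 114 = 934, and 001110100110 = 512 + 256 + 128 + 32 + 4 + 2 = 934 ✓



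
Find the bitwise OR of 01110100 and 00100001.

OR: 1 when either bit is 1
  01110100
| 00100001
----------
  01110101
Decimal: 116 | 33 = 117



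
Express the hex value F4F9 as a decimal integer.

Expand by place value (powers of 16):
Digit values: F = 15
F4F9 = 15 × 16^3 + 4 × 16^2 + 15 × 16^1 + 9 × 16^0
= 15 × 4096 + 4 × 256 + 15 × 16 + 9 × 1
= 61440 + 1024 + 240 + 9
= 62713



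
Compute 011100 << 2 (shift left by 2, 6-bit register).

Original: 011100 (decimal 28)
Shift left by 2 positions
Append 2 zeros on the right and drop the 2 high bits that overflow the 6-bit width
Result: 110000 (decimal 48)
Equivalent: 28 << 2 = 28 × 2^2 = 112, truncated to 6 bits = 48



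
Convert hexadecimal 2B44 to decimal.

Expand by place value (powers of 16):
Digit values: B = 11
2B44 = 2 × 16^3 + 11 × 16^2 + 4 × 16^1 + 4 × 16^0
= 2 × 4096 + 11 × 256 + 4 × 16 + 4 × 1
= 8192 + 2816 + 64 + 4
= 11076



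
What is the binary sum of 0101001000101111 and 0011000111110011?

Add column by column from the right: bit + bit + carry-in; write the sum mod 2, carry 1 when the sum is 2 or 3.
carry:  1110011111111110
        0101001000101111
+       0011000111110011
------------------------
       01000010000100010
(the carry out of the leftmost column, 0, becomes the leading bit)
Decimal check:
  0101001000101111 = 16384 + 4096 + 512 + 32 + 8 + 4 + 2 + 1 = 21039
  0011000111110011 = 8192 + 4096 + 256 + 128 + 64 + 32 + 16 + 2 + 1 = 12787
  21039 + 12787 = 33826, and 01000010000100010 = 32768 + 1024 + 32 + 2 = 33826 ✓



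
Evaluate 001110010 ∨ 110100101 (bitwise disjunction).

OR: 1 when either bit is 1
  001110010
| 110100101
-----------
  111110111
Decimal: 114 | 421 = 503



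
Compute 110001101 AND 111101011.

AND: 1 only when both bits are 1
  110001101
& 111101011
-----------
  110001001
Decimal: 397 & 491 = 393



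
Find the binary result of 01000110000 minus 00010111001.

Method 1 - Direct subtraction (column by column from the right: bit − bit − borrow-in; if negative, add 2 and borrow 1 from the next column):
borrow: 01111111110
        01000110000
-       00010111001
-------------------
        00101110111

Method 2 - Add two's complement:
Two's complement of 00010111001: invert → 11101000110, add 1 → 11101000111
  01000110000
+ 11101000111
-------------
 100101110111  (end carry out of the top bit = 1)
Discarding the end carry: 00101110111
Decimal check:
  01000110000 = 512 + 32 + 16 = 560
  00010111001 = 128 + 32 + 16 + 8 + 1 = 185
  560 - 185 = 375, and 00101110111 = 256 + 64 + 32 + 16 + 4 + 2 + 1 = 375 ✓



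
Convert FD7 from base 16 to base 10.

Expand by place value (powers of 16):
Digit values: F = 15, D = 13
FD7 = 15 × 16^2 + 13 × 16^1 + 7 × 16^0
= 15 × 256 + 13 × 16 + 7 × 1
= 3840 + 208 + 7
= 4055



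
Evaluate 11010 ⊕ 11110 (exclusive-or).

XOR: 1 when bits differ
  11010
^ 11110
-------
  00100
Decimal: 26 ^ 30 = 4



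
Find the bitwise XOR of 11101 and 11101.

XOR: 1 when bits differ
  11101
^ 11101
-------
  00000
Decimal: 29 ^ 29 = 0



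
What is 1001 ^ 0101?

XOR: 1 when bits differ
  1001
^ 0101
------
  1100
Decimal: 9 ^ 5 = 12



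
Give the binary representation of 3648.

Using repeated division by 2:
3648 ÷ 2 = 1824 remainder 0
1824 ÷ 2 = 912 remainder 0
912 ÷ 2 = 456 remainder 0
456 ÷ 2 = 228 remainder 0
228 ÷ 2 = 114 remainder 0
114 ÷ 2 = 57 remainder 0
57 ÷ 2 = 28 remainder 1
28 ÷ 2 = 14 remainder 0
14 ÷ 2 = 7 remainder 0
7 ÷ 2 = 3 remainder 1
3 ÷ 2 = 1 remainder 1
1 ÷ 2 = 0 remainder 1
Reading remainders bottom to top: 111001000000



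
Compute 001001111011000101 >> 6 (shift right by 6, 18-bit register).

Original: 001001111011000101 (decimal 40645)
Shift right by 6 positions
Drop the 6 low bits; fill with zeros on the left
Result: 000000001001111011 (decimal 635)
Equivalent: 40645 >> 6 = 40645 ÷ 2^6 = 635



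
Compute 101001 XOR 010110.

XOR: 1 when bits differ
  101001
^ 010110
--------
  111111
Decimal: 41 ^ 22 = 63



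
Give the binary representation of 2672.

Using repeated division by 2:
2672 ÷ 2 = 1336 remainder 0
1336 ÷ 2 = 668 remainder 0
668 ÷ 2 = 334 remainder 0
334 ÷ 2 = 167 remainder 0
167 ÷ 2 = 83 remainder 1
83 ÷ 2 = 41 remainder 1
41 ÷ 2 = 20 remainder 1
20 ÷ 2 = 10 remainder 0
10 ÷ 2 = 5 remainder 0
5 ÷ 2 = 2 remainder 1
2 ÷ 2 = 1 remainder 0
1 ÷ 2 = 0 remainder 1
Reading remainders bottom to top: 101001110000



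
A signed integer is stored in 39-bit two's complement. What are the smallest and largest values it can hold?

For 39-bit two's complement:
Minimum: -2^38 = -274877906944
Maximum: 2^38 - 1 = 274877906943



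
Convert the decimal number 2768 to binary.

Using repeated division by 2:
2768 ÷ 2 = 1384 remainder 0
1384 ÷ 2 = 692 remainder 0
692 ÷ 2 = 346 remainder 0
346 ÷ 2 = 173 remainder 0
173 ÷ 2 = 86 remainder 1
86 ÷ 2 = 43 remainder 0
43 ÷ 2 = 21 remainder 1
21 ÷ 2 = 10 remainder 1
10 ÷ 2 = 5 remainder 0
5 ÷ 2 = 2 remainder 1
2 ÷ 2 = 1 remainder 0
1 ÷ 2 = 0 remainder 1
Reading remainders bottom to top: 101011010000



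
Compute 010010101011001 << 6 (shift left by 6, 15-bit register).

Original: 010010101011001 (decimal 9561)
Shift left by 6 positions
Append 6 zeros on the right and drop the 6 high bits that overflow the 15-bit width
Result: 101011001000000 (decimal 22080)
Equivalent: 9561 << 6 = 9561 × 2^6 = 611904, truncated to 15 bits = 22080



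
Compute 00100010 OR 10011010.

OR: 1 when either bit is 1
  00100010
| 10011010
----------
  10111010
Decimal: 34 | 154 = 186



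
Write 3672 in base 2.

Using repeated division by 2:
3672 ÷ 2 = 1836 remainder 0
1836 ÷ 2 = 918 remainder 0
918 ÷ 2 = 459 remainder 0
459 ÷ 2 = 229 remainder 1
229 ÷ 2 = 114 remainder 1
114 ÷ 2 = 57 remainder 0
57 ÷ 2 = 28 remainder 1
28 ÷ 2 = 14 remainder 0
14 ÷ 2 = 7 remainder 0
7 ÷ 2 = 3 remainder 1
3 ÷ 2 = 1 remainder 1
1 ÷ 2 = 0 remainder 1
Reading remainders bottom to top: 111001011000



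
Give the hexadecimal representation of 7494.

Using repeated division by 16 (digits 10–15 are A–F):
7494 ÷ 16 = 468 remainder 6
468 ÷ 16 = 29 remainder 4
29 ÷ 16 = 1 remainder 13 (D)
1 ÷ 16 = 0 remainder 1
Reading remainders bottom to top: 1D46



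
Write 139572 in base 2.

Using repeated division by 2:
139572 ÷ 2 = 69786 remainder 0
69786 ÷ 2 = 34893 remainder 0
34893 ÷ 2 = 17446 remainder 1
17446 ÷ 2 = 8723 remainder 0
8723 ÷ 2 = 4361 remainder 1
4361 ÷ 2 = 2180 remainder 1
2180 ÷ 2 = 1090 remainder 0
1090 ÷ 2 = 545 remainder 0
545 ÷ 2 = 272 remainder 1
272 ÷ 2 = 136 remainder 0
136 ÷ 2 = 68 remainder 0
68 ÷ 2 = 34 remainder 0
34 ÷ 2 = 17 remainder 0
17 ÷ 2 = 8 remainder 1
8 ÷ 2 = 4 remainder 0
4 ÷ 2 = 2 remainder 0
2 ÷ 2 = 1 remainder 0
1 ÷ 2 = 0 remainder 1
Reading remainders bottom to top: 100010000100110100



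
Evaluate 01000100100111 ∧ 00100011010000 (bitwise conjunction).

AND: 1 only when both bits are 1
  01000100100111
& 00100011010000
----------------
  00000000000000
Decimal: 4391 & 2256 = 0



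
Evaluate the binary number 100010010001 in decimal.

Sum of powers of 2 for each 1-bit:
2^0 + 2^4 + 2^7 + 2^11
= 1 + 16 + 128 + 2048
= 2193



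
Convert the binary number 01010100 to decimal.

Sum of powers of 2 for each 1-bit:
2^2 + 2^4 + 2^6
= 4 + 16 + 64
= 84



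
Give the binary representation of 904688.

Using repeated division by 2:
904688 ÷ 2 = 452344 remainder 0
452344 ÷ 2 = 226172 remainder 0
226172 ÷ 2 = 113086 remainder 0
113086 ÷ 2 = 56543 remainder 0
56543 ÷ 2 = 28271 remainder 1
28271 ÷ 2 = 14135 remainder 1
14135 ÷ 2 = 7067 remainder 1
7067 ÷ 2 = 3533 remainder 1
3533 ÷ 2 = 1766 remainder 1
1766 ÷ 2 = 883 remainder 0
883 ÷ 2 = 441 remainder 1
441 ÷ 2 = 220 remainder 1
220 ÷ 2 = 110 remainder 0
110 ÷ 2 = 55 remainder 0
55 ÷ 2 = 27 remainder 1
27 ÷ 2 = 13 remainder 1
13 ÷ 2 = 6 remainder 1
6 ÷ 2 = 3 remainder 0
3 ÷ 2 = 1 remainder 1
1 ÷ 2 = 0 remainder 1
Reading remainders bottom to top: 11011100110111110000



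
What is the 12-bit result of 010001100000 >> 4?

Original: 010001100000 (decimal 1120)
Shift right by 4 positions
Drop the 4 low bits; fill with zeros on the left
Result: 000001000110 (decimal 70)
Equivalent: 1120 >> 4 = 1120 ÷ 2^4 = 70



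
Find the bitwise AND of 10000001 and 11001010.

AND: 1 only when both bits are 1
  10000001
& 11001010
----------
  10000000
Decimal: 129 & 202 = 128



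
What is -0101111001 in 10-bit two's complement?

Original: 0101111001
Step 1 - Invert all bits: 1010000110
Step 2 - Add 1: 1010000111
Verification: 0101111001 + 1010000111 = 10000000000; discarding the end carry (carry out of the top bit) leaves the 10-bit value 0000000000, as required for x + (-x)



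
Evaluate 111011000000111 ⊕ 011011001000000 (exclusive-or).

XOR: 1 when bits differ
  111011000000111
^ 011011001000000
-----------------
  100000001000111
Decimal: 30215 ^ 13888 = 16455



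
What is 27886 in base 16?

Using repeated division by 16 (digits 10–15 are A–F):
27886 ÷ 16 = 1742 remainder 14 (E)
1742 ÷ 16 = 108 remainder 14 (E)
108 ÷ 16 = 6 remainder 12 (C)
6 ÷ 16 = 0 remainder 6
Reading remainders bottom to top: 6CEE



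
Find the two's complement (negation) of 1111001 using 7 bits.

Original (sign bit 1, negative): 1111001
Step 1 - Invert all bits: 0000110
Step 2 - Add 1: 0000111
Verification: 1111001 + 0000111 = 10000000; discarding the end carry (carry out of the top bit) leaves the 7-bit value 0000000, as required for x + (-x)

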